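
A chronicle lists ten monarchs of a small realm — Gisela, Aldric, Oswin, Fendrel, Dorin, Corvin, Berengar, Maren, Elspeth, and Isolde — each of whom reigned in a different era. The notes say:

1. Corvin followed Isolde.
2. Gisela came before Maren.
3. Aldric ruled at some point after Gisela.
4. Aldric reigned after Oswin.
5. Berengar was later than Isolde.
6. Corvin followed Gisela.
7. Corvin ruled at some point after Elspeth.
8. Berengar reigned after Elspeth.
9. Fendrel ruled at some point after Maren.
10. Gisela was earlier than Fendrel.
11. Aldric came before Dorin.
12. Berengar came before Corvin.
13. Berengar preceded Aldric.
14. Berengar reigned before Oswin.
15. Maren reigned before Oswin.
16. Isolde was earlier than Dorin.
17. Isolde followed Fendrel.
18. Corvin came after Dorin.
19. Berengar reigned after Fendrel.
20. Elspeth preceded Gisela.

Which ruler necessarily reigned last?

Every other ruler has a chain of constraints placing them before Corvin, so Corvin is last.

Corvin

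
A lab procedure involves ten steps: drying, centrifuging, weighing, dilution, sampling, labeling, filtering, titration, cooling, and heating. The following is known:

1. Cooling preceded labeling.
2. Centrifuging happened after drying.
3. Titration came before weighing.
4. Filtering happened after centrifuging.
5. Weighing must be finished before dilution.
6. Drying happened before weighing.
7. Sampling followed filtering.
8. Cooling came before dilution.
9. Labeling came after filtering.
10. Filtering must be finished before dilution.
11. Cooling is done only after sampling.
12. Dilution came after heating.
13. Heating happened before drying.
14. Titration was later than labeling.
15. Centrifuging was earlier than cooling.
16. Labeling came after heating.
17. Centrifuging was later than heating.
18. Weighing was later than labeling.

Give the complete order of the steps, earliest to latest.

The constraints fix every adjacent pair, so only one ordering works:
heating → drying → centrifuging → filtering → sampling → cooling → labeling → titration → weighing → dilution.

heating, drying, centrifuging, filtering, sampling, cooling, labeling, titration, weighing, dilution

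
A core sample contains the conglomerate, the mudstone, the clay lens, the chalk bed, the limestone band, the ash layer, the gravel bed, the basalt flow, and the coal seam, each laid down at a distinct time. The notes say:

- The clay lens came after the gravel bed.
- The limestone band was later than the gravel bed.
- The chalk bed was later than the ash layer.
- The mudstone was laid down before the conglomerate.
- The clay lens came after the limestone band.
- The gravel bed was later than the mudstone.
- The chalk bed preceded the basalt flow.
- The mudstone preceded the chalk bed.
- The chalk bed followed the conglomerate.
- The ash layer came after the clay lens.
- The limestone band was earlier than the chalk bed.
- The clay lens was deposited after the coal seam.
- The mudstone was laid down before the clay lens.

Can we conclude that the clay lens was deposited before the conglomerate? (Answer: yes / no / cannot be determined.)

No chain of stated constraints runs from the clay lens to the conglomerate, and none runs from the conglomerate to the clay lens either.
So the relative order of the clay lens and the conglomerate is not fixed by the given facts.

cannot be determined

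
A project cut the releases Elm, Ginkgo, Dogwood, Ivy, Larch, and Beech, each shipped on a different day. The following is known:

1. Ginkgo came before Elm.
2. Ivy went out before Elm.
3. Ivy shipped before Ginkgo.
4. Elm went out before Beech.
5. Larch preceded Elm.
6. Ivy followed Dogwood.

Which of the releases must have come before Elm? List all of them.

Dogwood, Ginkgo, Ivy, Larch

Directly stated before Elm: Ginkgo, Ivy, and Larch.
Dogwood reaches Elm via Dogwood → Ivy → Elm.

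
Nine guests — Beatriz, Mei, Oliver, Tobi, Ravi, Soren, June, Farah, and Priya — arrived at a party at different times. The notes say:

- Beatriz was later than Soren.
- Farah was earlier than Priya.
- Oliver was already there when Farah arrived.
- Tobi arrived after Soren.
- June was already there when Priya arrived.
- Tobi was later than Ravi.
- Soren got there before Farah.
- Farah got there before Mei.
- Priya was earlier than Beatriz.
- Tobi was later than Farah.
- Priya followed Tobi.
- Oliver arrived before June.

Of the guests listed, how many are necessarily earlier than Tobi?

Directly stated before Tobi: Farah, Ravi, and Soren.
Oliver reaches Tobi via Oliver → Farah → Tobi.
No chain forces Beatriz (or any of the others) ahead of Tobi.
That's Farah, Oliver, Ravi, and Soren — 4 in all.

4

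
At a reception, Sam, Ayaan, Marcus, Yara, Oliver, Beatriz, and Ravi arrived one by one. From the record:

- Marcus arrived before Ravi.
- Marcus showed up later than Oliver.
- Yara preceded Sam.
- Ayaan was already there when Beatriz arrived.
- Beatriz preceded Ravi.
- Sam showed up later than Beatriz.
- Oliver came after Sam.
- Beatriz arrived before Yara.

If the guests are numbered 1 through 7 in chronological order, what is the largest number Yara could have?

3

Yara must come before Marcus, Oliver, Ravi, and Sam — 4 guests forced after them.
Everything else can be placed before Yara in some valid order, so Yara can sit as late as position 7 − 4 = 3.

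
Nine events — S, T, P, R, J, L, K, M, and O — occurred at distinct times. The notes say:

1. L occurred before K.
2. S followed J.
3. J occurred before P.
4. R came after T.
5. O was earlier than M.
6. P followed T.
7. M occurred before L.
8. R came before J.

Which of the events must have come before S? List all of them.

Directly stated before S: J.
R reaches S via R → J → S.
T reaches S via T → R → J → S.
No chain forces L (or any of the others) ahead of S.

J, R, T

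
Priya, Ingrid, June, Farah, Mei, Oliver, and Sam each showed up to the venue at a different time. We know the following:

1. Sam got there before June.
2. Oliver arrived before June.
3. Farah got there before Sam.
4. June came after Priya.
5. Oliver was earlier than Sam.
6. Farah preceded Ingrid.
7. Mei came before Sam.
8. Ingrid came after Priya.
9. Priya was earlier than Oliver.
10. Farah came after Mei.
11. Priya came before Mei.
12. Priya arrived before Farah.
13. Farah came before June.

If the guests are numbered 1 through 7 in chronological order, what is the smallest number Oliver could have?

Priya must come before Oliver — 1 forced predecessor.
Nothing else is forced ahead of Oliver, so their earliest slot is position 1 + 1 = 2.

2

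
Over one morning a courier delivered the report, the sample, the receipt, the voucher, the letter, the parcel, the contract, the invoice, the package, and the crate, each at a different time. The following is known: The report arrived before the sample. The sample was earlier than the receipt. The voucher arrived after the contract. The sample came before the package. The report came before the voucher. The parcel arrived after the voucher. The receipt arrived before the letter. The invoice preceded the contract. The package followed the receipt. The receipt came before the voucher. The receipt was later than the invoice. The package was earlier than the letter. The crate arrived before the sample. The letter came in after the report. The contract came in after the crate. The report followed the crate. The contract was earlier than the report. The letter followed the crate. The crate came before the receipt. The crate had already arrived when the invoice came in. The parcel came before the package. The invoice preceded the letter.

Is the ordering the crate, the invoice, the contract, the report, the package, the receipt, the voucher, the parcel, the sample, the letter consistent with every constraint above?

The constraints require the sample before the receipt, but in the proposed sequence the receipt appears ahead of the sample. That one violation is enough.

no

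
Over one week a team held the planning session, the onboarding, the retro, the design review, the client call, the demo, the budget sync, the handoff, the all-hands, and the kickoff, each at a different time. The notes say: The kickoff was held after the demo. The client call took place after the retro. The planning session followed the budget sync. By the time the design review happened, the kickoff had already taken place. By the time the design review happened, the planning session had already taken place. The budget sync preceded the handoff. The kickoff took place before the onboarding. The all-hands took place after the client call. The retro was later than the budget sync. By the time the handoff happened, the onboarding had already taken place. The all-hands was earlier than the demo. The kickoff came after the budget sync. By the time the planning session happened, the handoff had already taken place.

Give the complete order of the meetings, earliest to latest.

The constraints fix every adjacent pair, so only one ordering works:
the budget sync → the retro → the client call → the all-hands → the demo → the kickoff → the onboarding → the handoff → the planning session → the design review.

the budget sync, the retro, the client call, the all-hands, the demo, the kickoff, the onboarding, the handoff, the planning session, the design review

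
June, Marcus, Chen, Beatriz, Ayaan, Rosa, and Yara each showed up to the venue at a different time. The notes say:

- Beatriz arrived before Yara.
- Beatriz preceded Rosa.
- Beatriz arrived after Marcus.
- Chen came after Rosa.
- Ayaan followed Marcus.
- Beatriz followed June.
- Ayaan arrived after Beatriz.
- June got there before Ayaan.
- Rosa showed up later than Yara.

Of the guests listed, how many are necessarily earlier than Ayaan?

Directly stated before Ayaan: Beatriz, June, and Marcus.
No chain forces Yara (or any of the others) ahead of Ayaan.
That's Beatriz, June, and Marcus — 3 in all.

3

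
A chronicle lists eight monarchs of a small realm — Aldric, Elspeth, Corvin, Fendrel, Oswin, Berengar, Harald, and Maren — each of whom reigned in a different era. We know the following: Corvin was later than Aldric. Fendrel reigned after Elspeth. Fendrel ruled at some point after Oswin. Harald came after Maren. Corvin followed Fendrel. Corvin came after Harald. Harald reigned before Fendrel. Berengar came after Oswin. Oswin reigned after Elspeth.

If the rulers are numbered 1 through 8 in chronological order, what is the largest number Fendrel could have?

Fendrel must come before Corvin — 1 ruler forced after them.
Everything else can be placed before Fendrel in some valid order, so Fendrel can sit as late as position 8 − 1 = 7.

7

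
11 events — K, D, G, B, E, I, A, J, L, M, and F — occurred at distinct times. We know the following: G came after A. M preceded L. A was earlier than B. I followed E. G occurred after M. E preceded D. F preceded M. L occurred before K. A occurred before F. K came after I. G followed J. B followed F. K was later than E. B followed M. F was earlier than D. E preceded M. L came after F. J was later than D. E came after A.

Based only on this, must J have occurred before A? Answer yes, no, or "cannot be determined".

no

Tracing the constraints gives A → E → D → J, so A must come before J.
That means J cannot be before A.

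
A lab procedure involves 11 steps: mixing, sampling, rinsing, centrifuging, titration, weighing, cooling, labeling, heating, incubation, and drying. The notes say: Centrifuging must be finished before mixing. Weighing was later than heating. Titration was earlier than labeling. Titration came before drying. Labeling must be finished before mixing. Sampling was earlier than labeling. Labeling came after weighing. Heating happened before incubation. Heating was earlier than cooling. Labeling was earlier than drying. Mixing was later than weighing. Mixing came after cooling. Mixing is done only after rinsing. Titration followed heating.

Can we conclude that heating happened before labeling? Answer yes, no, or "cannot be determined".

Chain the constraints: heating → weighing → labeling. Each link is directly stated, so heating comes before labeling.

yes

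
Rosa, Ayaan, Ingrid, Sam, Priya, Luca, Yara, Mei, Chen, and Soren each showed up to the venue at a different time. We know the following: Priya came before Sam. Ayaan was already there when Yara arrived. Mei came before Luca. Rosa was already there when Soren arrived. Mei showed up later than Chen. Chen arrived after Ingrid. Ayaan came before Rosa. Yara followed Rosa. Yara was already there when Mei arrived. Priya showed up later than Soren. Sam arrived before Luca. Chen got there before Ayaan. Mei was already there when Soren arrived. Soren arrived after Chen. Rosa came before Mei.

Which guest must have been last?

Every other guest has a chain of constraints placing them before Luca, so Luca is last.

Luca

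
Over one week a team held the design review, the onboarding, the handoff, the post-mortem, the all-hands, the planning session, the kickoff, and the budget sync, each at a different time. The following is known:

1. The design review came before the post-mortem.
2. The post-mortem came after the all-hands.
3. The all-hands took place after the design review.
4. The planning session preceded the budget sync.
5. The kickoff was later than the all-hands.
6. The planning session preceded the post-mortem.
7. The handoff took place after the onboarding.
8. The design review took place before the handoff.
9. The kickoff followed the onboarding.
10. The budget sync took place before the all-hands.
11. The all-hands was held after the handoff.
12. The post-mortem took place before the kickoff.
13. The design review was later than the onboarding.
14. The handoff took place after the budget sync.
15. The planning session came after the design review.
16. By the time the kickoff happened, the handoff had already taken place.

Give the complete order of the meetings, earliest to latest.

the onboarding, the design review, the planning session, the budget sync, the handoff, the all-hands, the post-mortem, the kickoff

The constraints fix every adjacent pair, so only one ordering works:
the onboarding → the design review → the planning session → the budget sync → the handoff → the all-hands → the post-mortem → the kickoff.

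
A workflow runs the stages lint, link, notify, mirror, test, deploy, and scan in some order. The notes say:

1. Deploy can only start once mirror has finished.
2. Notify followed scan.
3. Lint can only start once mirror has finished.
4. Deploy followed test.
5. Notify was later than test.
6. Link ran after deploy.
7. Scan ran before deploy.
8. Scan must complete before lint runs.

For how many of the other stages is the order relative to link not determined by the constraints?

2

Forced before link: deploy, mirror, scan, and test.
That leaves lint and notify with no forced order relative to link — 2.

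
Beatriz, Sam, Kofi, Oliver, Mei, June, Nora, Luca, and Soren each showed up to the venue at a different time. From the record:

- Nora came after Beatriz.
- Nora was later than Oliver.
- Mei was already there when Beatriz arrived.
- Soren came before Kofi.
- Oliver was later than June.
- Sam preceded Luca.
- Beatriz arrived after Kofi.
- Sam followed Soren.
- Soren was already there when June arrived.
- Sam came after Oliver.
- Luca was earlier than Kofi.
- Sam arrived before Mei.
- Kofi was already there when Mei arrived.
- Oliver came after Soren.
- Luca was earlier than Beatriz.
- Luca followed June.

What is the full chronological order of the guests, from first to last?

The constraints fix every adjacent pair, so only one ordering works:
Soren → June → Oliver → Sam → Luca → Kofi → Mei → Beatriz → Nora.

Soren, June, Oliver, Sam, Luca, Kofi, Mei, Beatriz, Nora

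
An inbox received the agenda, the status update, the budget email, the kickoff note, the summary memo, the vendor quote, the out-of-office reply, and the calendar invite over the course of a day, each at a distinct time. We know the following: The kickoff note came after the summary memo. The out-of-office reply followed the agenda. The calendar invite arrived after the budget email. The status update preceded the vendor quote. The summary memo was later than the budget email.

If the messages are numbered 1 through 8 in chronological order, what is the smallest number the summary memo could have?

2

The budget email must come before the summary memo — 1 forced predecessor.
Nothing else is forced ahead of the summary memo, so its earliest slot is position 1 + 1 = 2.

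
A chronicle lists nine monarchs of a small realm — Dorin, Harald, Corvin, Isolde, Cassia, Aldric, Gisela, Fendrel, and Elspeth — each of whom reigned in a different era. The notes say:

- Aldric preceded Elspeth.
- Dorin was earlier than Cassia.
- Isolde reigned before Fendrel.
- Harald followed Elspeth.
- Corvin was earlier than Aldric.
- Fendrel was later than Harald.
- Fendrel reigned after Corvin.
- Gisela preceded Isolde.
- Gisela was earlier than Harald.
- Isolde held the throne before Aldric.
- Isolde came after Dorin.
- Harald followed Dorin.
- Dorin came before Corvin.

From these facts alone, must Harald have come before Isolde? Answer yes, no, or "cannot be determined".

Tracing the constraints gives Isolde → Aldric → Elspeth → Harald, so Isolde must come before Harald.
That means Harald cannot be before Isolde.

no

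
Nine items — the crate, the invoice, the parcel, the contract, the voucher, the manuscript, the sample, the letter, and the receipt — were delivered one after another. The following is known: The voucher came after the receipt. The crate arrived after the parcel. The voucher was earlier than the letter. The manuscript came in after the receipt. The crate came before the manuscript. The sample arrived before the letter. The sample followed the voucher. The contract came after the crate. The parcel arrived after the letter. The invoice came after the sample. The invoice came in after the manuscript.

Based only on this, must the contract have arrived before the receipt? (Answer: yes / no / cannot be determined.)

no

Tracing the constraints gives the receipt → the voucher → the letter → the parcel → the crate → the contract, so the receipt must come before the contract.
That means the contract cannot be before the receipt.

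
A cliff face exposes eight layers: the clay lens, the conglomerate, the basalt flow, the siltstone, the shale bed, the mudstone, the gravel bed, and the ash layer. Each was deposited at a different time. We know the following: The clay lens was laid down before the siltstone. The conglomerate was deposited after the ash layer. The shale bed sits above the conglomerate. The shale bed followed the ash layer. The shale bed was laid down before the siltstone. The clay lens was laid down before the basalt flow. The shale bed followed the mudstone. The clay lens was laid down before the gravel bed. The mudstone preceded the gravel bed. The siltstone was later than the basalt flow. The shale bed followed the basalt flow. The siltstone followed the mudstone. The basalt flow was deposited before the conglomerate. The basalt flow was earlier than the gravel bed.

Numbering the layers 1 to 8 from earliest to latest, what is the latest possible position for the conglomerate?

The conglomerate must come before the shale bed and the siltstone — 2 layers forced after it.
Everything else can be placed before the conglomerate in some valid order, so the conglomerate can sit as late as position 8 − 2 = 6.

6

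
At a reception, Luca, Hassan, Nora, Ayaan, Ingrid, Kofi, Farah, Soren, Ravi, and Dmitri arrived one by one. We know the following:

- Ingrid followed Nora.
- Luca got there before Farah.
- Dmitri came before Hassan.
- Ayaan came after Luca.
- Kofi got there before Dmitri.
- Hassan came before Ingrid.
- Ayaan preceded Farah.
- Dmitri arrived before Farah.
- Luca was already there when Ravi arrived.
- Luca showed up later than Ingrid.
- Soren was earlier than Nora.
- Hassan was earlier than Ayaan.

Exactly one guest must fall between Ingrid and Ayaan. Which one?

Tracing the constraints gives Ingrid → Luca → Ayaan, so Luca sits after Ingrid and before Ayaan.
No other guest is forced both after Ingrid and before Ayaan.

Luca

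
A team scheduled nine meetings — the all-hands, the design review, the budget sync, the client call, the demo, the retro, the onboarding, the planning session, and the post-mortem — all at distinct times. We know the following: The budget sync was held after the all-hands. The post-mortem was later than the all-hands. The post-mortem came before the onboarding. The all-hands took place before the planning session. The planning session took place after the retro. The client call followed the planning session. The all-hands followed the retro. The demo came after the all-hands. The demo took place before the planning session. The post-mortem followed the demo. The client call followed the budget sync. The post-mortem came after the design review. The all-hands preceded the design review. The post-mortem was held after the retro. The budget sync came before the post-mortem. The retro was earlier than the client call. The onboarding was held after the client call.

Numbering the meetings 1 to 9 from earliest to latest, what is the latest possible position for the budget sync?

The budget sync must come before the client call, the onboarding, and the post-mortem — 3 meetings forced after it.
Everything else can be placed before the budget sync in some valid order, so the budget sync can sit as late as position 9 − 3 = 6.

6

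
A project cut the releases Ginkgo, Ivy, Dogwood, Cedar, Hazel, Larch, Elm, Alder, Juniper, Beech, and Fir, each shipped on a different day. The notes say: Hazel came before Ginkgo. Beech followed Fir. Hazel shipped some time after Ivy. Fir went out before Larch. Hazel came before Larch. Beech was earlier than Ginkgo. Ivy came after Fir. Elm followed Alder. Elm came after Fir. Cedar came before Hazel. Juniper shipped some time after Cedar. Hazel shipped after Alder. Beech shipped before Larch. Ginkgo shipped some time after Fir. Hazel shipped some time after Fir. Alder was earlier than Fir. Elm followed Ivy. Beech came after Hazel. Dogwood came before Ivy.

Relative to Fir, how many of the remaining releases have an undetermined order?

Forced before Fir: Alder; forced after Fir: Beech, Elm, Ginkgo, Hazel, Ivy, and Larch.
That leaves Cedar, Dogwood, and Juniper with no forced order relative to Fir — 3.

3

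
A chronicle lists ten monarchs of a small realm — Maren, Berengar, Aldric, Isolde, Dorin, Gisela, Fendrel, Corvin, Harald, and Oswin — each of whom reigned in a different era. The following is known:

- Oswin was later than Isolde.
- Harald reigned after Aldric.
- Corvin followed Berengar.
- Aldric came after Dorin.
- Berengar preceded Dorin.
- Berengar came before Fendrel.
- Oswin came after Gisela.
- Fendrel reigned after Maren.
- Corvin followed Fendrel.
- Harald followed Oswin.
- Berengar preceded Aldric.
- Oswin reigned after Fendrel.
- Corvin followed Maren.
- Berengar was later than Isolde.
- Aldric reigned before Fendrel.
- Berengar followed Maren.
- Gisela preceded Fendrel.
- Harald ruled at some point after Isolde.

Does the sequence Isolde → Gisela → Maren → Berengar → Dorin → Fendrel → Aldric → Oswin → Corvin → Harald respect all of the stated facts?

The constraints require Aldric before Fendrel, but in the proposed sequence Fendrel appears ahead of Aldric. That one violation is enough.

no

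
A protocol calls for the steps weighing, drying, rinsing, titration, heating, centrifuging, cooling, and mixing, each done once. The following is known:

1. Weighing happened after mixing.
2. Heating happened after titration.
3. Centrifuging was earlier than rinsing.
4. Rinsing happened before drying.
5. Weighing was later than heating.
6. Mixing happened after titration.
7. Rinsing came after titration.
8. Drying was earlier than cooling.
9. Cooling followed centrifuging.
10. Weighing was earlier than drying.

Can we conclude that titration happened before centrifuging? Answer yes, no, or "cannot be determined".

cannot be determined

No chain of stated constraints runs from titration to centrifuging, and none runs from centrifuging to titration either.
So the relative order of titration and centrifuging is not fixed by the given facts.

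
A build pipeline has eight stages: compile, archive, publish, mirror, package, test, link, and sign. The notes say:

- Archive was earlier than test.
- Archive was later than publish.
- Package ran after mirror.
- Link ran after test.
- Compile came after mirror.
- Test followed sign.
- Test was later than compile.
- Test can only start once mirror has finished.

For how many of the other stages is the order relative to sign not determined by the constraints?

Forced after sign: link and test.
That leaves archive, compile, mirror, package, and publish with no forced order relative to sign — 5.

5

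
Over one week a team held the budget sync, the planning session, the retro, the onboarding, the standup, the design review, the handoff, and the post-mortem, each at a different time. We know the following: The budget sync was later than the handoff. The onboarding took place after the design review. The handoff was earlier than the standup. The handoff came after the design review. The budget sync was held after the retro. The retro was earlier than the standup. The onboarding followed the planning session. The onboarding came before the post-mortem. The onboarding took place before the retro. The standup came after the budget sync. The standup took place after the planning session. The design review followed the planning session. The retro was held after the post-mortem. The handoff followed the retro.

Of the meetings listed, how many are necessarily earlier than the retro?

4

Directly stated before the retro: the onboarding and the post-mortem.
The design review reaches the retro via the design review → the onboarding → the retro.
The planning session reaches the retro via the planning session → the onboarding → the retro.
No chain forces the standup (or any of the others) ahead of the retro.
That's the design review, the onboarding, the planning session, and the post-mortem — 4 in all.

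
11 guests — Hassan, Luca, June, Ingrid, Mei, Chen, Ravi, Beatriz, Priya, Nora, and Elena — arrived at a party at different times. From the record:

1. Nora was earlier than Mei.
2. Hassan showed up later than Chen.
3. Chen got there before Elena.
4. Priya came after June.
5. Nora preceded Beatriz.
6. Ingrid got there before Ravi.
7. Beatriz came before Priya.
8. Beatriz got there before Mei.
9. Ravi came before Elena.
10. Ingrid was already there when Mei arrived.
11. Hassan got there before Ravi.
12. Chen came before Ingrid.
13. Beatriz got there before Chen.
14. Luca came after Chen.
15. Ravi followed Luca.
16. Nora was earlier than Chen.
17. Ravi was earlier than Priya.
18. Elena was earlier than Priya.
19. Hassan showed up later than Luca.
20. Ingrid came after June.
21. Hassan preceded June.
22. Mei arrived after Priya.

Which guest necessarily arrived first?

Nora

Nora has a chain of constraints placing them before every other guest, so Nora must be first.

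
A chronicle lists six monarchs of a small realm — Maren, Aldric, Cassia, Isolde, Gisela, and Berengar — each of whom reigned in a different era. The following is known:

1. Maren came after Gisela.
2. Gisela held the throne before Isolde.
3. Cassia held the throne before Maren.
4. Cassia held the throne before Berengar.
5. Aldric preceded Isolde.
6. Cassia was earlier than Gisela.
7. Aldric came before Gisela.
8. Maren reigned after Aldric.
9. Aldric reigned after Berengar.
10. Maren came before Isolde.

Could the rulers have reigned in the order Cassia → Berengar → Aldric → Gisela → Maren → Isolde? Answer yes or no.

yes

Check each stated constraint against the proposed order — e.g. Cassia is ahead of Gisela; Cassia is ahead of Maren. Every pair is in the required order; nothing is violated.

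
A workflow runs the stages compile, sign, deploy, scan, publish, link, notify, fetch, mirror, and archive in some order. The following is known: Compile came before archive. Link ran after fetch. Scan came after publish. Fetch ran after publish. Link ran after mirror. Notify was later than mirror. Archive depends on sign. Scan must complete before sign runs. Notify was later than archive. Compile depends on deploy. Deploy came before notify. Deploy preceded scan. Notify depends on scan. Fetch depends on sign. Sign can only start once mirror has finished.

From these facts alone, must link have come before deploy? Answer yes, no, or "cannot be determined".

no

Tracing the constraints gives deploy → scan → sign → fetch → link, so deploy must come before link.
That means link cannot be before deploy.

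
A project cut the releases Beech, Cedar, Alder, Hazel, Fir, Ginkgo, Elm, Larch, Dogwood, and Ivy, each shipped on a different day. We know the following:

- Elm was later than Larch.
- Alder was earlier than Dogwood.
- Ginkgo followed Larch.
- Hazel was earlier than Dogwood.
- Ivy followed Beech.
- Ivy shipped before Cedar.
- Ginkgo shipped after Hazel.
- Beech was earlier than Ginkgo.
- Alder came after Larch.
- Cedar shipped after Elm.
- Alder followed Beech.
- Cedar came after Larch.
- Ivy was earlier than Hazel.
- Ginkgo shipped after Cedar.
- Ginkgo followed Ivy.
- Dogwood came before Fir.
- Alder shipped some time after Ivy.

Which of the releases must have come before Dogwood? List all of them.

Directly stated before Dogwood: Alder and Hazel.
Beech reaches Dogwood via Beech → Alder → Dogwood.
Ivy reaches Dogwood via Ivy → Alder → Dogwood.
Larch reaches Dogwood via Larch → Alder → Dogwood.
No chain forces Ginkgo (or any of the others) ahead of Dogwood.

Alder, Beech, Hazel, Ivy, Larch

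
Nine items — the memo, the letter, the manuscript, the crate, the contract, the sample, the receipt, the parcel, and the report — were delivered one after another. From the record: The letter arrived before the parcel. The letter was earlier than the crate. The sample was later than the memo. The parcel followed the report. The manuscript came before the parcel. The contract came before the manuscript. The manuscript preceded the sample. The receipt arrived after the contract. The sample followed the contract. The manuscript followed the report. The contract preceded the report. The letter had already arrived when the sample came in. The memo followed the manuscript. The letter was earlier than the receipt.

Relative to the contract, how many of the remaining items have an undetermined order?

Forced after the contract: the manuscript, the memo, the parcel, the receipt, the report, and the sample.
That leaves the crate and the letter with no forced order relative to the contract — 2.

2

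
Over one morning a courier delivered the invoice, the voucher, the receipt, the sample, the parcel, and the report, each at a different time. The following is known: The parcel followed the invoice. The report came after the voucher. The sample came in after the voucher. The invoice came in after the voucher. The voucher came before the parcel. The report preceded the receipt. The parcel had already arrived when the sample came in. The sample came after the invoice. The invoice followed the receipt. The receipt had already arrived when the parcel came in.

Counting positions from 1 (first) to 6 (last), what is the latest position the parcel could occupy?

The parcel must come before the sample — 1 item forced after it.
Everything else can be placed before the parcel in some valid order, so the parcel can sit as late as position 6 − 1 = 5.

5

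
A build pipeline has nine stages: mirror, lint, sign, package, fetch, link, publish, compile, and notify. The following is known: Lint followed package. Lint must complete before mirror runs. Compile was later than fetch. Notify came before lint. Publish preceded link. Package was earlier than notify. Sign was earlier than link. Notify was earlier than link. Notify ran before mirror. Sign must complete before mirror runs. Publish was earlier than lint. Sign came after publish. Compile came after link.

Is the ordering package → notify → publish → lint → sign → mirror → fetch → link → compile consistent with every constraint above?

Check each stated constraint against the proposed order — e.g. publish is ahead of link; notify is ahead of link. Every pair is in the required order; nothing is violated.

yes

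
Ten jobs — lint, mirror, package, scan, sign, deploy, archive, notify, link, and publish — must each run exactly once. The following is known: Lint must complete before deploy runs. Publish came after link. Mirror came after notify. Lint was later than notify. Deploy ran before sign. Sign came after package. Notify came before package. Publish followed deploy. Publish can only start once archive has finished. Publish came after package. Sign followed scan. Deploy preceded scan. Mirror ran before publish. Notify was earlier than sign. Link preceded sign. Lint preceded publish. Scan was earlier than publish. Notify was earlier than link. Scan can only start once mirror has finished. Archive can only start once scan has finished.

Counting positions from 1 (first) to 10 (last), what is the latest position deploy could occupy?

Deploy must come before archive, publish, scan, and sign — 4 stages forced after it.
Everything else can be placed before deploy in some valid order, so deploy can sit as late as position 10 − 4 = 6.

6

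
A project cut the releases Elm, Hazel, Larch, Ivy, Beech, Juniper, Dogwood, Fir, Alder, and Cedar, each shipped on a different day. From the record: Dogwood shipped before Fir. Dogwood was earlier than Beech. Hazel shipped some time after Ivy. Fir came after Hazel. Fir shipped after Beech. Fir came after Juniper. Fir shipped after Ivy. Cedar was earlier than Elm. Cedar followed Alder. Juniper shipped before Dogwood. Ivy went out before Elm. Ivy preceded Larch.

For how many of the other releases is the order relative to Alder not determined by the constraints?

7

Forced after Alder: Cedar and Elm.
That leaves Beech, Dogwood, Fir, Hazel, Ivy, Juniper, and Larch with no forced order relative to Alder — 7.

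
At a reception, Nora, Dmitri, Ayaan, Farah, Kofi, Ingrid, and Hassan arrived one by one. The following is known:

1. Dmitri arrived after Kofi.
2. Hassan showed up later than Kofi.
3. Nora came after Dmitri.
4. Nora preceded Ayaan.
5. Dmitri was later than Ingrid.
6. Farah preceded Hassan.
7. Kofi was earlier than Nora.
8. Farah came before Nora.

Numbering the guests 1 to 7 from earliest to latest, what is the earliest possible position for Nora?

Dmitri, Farah, Ingrid, and Kofi must all come before Nora — 4 forced predecessors.
Nothing else is forced ahead of Nora, so their earliest slot is position 4 + 1 = 5.

5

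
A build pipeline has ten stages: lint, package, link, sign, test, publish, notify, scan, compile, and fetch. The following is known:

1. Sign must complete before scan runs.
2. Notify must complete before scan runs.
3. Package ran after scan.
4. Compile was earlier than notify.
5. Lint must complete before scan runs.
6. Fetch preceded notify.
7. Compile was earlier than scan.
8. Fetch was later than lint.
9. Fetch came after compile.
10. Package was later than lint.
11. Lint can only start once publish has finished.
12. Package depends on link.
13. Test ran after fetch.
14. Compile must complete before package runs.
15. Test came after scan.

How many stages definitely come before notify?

Directly stated before notify: compile and fetch.
Lint reaches notify via lint → fetch → notify.
Publish reaches notify via publish → lint → fetch → notify.
No chain forces link (or any of the others) ahead of notify.
That's compile, fetch, lint, and publish — 4 in all.

4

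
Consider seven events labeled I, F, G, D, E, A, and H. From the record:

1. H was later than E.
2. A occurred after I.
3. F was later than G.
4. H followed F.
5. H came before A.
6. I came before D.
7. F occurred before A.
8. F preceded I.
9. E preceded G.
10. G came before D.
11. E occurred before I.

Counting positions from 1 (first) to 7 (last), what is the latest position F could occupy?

F must come before A, D, H, and I — 4 events forced after it.
Everything else can be placed before F in some valid order, so F can sit as late as position 7 − 4 = 3.

3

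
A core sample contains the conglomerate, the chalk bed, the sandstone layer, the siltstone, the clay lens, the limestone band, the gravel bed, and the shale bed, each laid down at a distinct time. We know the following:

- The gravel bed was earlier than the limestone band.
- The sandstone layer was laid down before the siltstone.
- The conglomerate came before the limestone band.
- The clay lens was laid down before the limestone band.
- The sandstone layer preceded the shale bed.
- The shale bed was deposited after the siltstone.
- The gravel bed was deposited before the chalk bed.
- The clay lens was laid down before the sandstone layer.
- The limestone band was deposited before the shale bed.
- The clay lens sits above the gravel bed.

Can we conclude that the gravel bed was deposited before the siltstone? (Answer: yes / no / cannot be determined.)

yes

Chain the constraints: the gravel bed → the clay lens → the sandstone layer → the siltstone. Each link is directly stated, so the gravel bed comes before the siltstone.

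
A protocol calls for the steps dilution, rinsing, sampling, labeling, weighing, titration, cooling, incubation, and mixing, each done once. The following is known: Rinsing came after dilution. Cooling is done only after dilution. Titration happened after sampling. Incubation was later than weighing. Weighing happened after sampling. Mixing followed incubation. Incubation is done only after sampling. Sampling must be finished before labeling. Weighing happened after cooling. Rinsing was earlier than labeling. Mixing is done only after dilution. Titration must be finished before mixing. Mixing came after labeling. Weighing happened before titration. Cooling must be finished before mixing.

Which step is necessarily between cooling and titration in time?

Tracing the constraints gives cooling → weighing → titration, so weighing sits after cooling and before titration.
No other step is forced both after cooling and before titration.

weighing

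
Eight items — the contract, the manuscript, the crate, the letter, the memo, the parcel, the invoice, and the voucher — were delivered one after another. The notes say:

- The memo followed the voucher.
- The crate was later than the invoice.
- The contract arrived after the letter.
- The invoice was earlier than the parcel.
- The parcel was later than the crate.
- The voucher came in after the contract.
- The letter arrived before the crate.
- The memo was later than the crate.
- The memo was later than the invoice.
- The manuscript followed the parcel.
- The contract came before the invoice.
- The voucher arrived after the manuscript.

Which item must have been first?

the letter

The letter has a chain of constraints placing it before every other item, so the letter must be first.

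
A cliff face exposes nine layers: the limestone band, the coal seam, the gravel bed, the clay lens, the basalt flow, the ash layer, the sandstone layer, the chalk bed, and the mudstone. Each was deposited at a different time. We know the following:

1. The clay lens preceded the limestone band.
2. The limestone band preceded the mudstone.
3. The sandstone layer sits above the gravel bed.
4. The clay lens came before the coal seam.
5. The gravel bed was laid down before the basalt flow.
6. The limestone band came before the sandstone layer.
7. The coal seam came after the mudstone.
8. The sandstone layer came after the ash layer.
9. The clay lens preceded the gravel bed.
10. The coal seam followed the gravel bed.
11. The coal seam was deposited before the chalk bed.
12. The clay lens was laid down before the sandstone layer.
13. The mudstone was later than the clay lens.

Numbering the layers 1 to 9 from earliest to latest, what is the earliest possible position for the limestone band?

The clay lens must come before the limestone band — 1 forced predecessor.
Nothing else is forced ahead of the limestone band, so its earliest slot is position 1 + 1 = 2.

2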